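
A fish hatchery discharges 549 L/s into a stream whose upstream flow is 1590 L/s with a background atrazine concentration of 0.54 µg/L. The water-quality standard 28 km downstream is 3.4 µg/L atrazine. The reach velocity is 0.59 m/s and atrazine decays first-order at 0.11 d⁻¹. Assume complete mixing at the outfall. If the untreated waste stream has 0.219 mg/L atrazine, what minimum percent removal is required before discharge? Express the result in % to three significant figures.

94.3 %

549 L/s = 0.549 m³/s.
1590 L/s = 1.59 m³/s.
0.54 µg/L = 0.00054 mg/L.
3.4 µg/L = 0.0034 mg/L.
Travel time to the compliance point: t = 2.8e+04/0.59 = 4.746e+04 s = 0.5493 d; decay factor exp(−0.11·0.5493) = 0.9414.
So the concentration just after mixing may be at most 0.0034/0.9414 = 0.003612 mg/L.
Mass balance: 0.003612·2.139 = 0.549·Cₑ + 1.59·0.00054.
Cₑ = (0.007726 − 0.0008586) / 0.549 = 0.01251 mg/L.
Required removal = 1 − 0.01251/0.219 = 94.29 %.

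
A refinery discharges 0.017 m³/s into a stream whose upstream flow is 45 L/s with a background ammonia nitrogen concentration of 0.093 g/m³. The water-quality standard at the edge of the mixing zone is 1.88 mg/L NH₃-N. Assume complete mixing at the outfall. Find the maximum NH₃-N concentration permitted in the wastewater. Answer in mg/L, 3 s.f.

45 L/s = 0.045 m³/s.
Mass balance: 1.88·0.062 = 0.017·Cₑ + 0.045·0.093.
Cₑ = (0.1166 − 0.004185) / 0.017 = 6.61 mg/L.

6.61 mg/L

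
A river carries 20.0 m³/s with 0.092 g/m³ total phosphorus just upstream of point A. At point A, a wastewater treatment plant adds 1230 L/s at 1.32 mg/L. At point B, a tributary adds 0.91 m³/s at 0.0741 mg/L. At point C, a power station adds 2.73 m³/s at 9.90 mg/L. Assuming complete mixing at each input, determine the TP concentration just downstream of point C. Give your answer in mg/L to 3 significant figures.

1.23 mg/L

1230 L/s = 1.23 m³/s.
After input A: C = (20·0.092 + 1.23·1.32) / 21.23 = 0.1631 mg/L.
After input B: C = (21.23·0.1631 + 0.91·0.0741) / 22.14 = 0.1595 mg/L.
After input C: C = (22.14·0.1595 + 2.73·9.9) / 24.87 = 1.229 mg/L.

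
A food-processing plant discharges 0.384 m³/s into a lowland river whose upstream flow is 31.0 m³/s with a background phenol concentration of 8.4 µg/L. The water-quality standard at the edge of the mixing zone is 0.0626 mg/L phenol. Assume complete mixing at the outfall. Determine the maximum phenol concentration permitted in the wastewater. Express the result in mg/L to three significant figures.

8.4 µg/L = 0.0084 mg/L.
Mass balance: 0.0626·31.38 = 0.384·Cₑ + 31·0.0084.
Cₑ = (1.965 − 0.2604) / 0.384 = 4.438 mg/L.

4.44 mg/L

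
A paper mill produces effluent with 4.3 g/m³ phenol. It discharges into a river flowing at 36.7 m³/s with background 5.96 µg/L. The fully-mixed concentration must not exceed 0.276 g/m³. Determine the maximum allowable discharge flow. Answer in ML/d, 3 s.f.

213 ML/d

5.96 µg/L = 0.00596 mg/L.
Mass balance at complete mixing: C_std·(Q_w + Q_r) = Q_w·C_e + Q_r·C_b.
Rearranging, Q_w = Q_r·(C_std − C_b)/(C_e − C_std) = 36.7·(0.276 − 0.00596) / (4.3 − 0.276) = 2.463 m³/s.
= 212.8 ML/d.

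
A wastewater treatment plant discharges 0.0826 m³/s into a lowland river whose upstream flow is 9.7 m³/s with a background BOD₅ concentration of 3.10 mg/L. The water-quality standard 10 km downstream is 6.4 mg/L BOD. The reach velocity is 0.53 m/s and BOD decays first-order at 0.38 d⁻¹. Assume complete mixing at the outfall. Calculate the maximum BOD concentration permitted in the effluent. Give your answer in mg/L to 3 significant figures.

Travel time to the compliance point: t = 1e+04/0.53 = 1.887e+04 s = 0.2184 d; decay factor exp(−0.38·0.2184) = 0.9204.
So the concentration just after mixing may be at most 6.4/0.9204 = 6.954 mg/L.
Mass balance: 6.954·9.783 = 0.0826·Cₑ + 9.7·3.1.
Cₑ = (68.03 − 30.07) / 0.0826 = 459.5 mg/L.

460 mg/L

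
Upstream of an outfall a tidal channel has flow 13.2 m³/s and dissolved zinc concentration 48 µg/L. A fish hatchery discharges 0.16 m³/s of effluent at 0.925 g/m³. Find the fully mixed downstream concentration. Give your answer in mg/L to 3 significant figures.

0.0585 mg/L

48 µg/L = 0.048 mg/L.
By mass balance at complete mixing, C = (0.16·0.925 + 13.2·0.048) / (0.16 + 13.2) = 0.7816/13.36 = 0.0585 mg/L.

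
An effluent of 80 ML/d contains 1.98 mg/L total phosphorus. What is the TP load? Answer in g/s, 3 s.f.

1.83 g/s

80 ML/d = 0.9259 m³/s.
Mass flux = Q·C = 0.9259 m³/s × 1.98 g/m³ = 1.833 g/s.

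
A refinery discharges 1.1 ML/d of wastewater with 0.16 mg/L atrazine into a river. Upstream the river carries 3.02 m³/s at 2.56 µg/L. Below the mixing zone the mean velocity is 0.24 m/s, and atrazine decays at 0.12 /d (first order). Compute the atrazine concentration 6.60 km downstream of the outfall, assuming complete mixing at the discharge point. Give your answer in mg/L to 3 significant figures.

0.00310 mg/L

1.1 ML/d = 0.01273 m³/s.
2.56 µg/L = 0.00256 mg/L.
After complete mixing, C₀ = (0.01273·0.16 + 3.02·0.00256) / 3.033 = 0.003221 mg/L.
Travel time t = 6600 m / 0.24 m/s = 2.75e+04 s = 0.3183 d.
C = 0.003221·exp(−0.12·0.3183) = 0.003221·0.9625 = 0.0031 mg/L.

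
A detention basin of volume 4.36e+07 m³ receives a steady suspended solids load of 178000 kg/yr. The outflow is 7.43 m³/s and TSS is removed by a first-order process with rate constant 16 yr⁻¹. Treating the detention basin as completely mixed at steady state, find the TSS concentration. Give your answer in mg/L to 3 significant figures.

Outflow Q = 7.43 m³/s × 3.156e+07 s/yr = 2.345e+08 m³/yr.
Steady-state CSTR mass balance: W = Q·C + k·V·C, so C = W/(Q + kV).
Q + kV = 2.345e+08 + 16·4.36e+07 = 9.321e+08 m³/yr.
C = 178000/9.321e+08 = 0.000191 kg/m³ = 0.191 mg/L.

0.191 mg/L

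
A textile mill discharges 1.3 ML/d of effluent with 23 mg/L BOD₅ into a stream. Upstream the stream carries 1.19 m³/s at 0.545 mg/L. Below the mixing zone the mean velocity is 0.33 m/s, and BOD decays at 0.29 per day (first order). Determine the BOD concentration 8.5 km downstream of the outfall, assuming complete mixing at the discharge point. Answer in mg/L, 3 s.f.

1.3 ML/d = 0.01505 m³/s.
After complete mixing, C₀ = (0.01505·23 + 1.19·0.545) / 1.205 = 0.8254 mg/L.
Travel time t = 8500 m / 0.33 m/s = 2.576e+04 s = 0.2981 d.
C = 0.8254·exp(−0.29·0.2981) = 0.8254·0.9172 = 0.757 mg/L.

0.757 mg/L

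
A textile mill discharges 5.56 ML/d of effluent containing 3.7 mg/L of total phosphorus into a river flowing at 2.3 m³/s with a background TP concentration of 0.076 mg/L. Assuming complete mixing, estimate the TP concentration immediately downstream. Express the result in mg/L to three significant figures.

0.175 mg/L

5.56 ML/d = 0.06435 m³/s.
Flow-weighted mixing gives C = (0.06435·3.7 + 2.3·0.076) / (0.06435 + 2.3) = 0.4129/2.364 = 0.1746 mg/L.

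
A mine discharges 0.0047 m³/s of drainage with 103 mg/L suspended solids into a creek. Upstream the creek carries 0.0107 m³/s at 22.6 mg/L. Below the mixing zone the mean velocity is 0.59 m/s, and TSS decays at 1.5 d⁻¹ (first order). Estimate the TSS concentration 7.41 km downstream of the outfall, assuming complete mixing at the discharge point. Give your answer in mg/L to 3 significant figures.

After complete mixing, C₀ = (0.0047·103 + 0.0107·22.6) / 0.0154 = 47.14 mg/L.
Travel time t = 7410 m / 0.59 m/s = 1.256e+04 s = 0.1454 d.
C = 47.14·exp(−1.5·0.1454) = 47.14·0.8041 = 37.9 mg/L.

37.9 mg/L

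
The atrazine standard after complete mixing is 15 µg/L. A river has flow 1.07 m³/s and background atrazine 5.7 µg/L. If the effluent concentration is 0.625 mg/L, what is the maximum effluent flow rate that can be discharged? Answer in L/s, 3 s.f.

5.7 µg/L = 0.0057 mg/L.
15 µg/L = 0.015 mg/L.
Mass balance at complete mixing: C_std·(Q_w + Q_r) = Q_w·C_e + Q_r·C_b.
Rearranging, Q_w = Q_r·(C_std − C_b)/(C_e − C_std) = 1.07·(0.015 − 0.0057) / (0.625 − 0.015) = 0.01631 m³/s.
= 16.31 L/s.

16.3 L/s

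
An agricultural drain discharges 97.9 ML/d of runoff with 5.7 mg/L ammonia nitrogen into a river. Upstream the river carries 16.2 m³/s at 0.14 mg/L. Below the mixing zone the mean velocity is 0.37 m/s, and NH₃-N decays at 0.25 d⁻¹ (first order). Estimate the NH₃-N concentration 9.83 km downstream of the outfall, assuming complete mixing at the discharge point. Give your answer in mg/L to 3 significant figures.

97.9 ML/d = 1.133 m³/s.
After complete mixing, C₀ = (1.133·5.7 + 16.2·0.14) / 17.33 = 0.5035 mg/L.
Travel time t = 9830 m / 0.37 m/s = 2.657e+04 s = 0.3075 d.
C = 0.5035·exp(−0.25·0.3075) = 0.5035·0.926 = 0.4662 mg/L.

0.466 mg/L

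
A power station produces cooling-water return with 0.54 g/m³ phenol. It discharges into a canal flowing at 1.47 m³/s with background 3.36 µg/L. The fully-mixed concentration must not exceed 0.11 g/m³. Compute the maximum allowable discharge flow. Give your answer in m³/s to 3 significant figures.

3.36 µg/L = 0.00336 mg/L.
Mass balance at complete mixing: C_std·(Q_w + Q_r) = Q_w·C_e + Q_r·C_b.
Rearranging, Q_w = Q_r·(C_std − C_b)/(C_e − C_std) = 1.47·(0.11 − 0.00336) / (0.54 − 0.11) = 0.3646 m³/s.

0.365 m³/s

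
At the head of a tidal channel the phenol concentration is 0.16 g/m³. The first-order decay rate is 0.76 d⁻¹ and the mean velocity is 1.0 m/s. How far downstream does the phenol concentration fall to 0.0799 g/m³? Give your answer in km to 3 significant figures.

78.9 km

From C = C₀·e^(−kt), t = ln(C₀/C)/k = ln(0.16/0.0799)/0.76 = 0.6944/0.76 = 0.9137 d.
Distance = v·t = 1.0 m/s × 7.894e+04 s = 7.894e+04 m = 78.94 km.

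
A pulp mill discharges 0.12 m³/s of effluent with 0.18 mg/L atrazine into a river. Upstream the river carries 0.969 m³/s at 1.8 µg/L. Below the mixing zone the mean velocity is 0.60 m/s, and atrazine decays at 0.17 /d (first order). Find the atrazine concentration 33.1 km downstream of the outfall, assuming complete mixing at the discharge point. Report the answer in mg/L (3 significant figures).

1.8 µg/L = 0.0018 mg/L.
After complete mixing, C₀ = (0.12·0.18 + 0.969·0.0018) / 1.089 = 0.02144 mg/L.
Travel time t = 3.31e+04 m / 0.60 m/s = 5.517e+04 s = 0.6385 d.
C = 0.02144·exp(−0.17·0.6385) = 0.02144·0.8971 = 0.01923 mg/L.

0.0192 mg/L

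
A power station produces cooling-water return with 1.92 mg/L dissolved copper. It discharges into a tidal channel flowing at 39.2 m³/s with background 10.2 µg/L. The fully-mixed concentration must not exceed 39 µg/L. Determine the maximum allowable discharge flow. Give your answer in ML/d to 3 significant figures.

10.2 µg/L = 0.0102 mg/L.
39 µg/L = 0.039 mg/L.
Mass balance at complete mixing: C_std·(Q_w + Q_r) = Q_w·C_e + Q_r·C_b.
Rearranging, Q_w = Q_r·(C_std − C_b)/(C_e − C_std) = 39.2·(0.039 − 0.0102) / (1.92 − 0.039) = 0.6002 m³/s.
= 51.86 ML/d.

51.9 ML/d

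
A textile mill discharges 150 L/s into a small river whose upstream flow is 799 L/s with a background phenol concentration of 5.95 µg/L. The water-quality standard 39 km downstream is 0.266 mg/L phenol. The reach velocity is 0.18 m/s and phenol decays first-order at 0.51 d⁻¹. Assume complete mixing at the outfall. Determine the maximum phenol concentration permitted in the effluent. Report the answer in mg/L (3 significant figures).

6.01 mg/L

150 L/s = 0.15 m³/s.
799 L/s = 0.799 m³/s.
5.95 µg/L = 0.00595 mg/L.
Travel time to the compliance point: t = 3.9e+04/0.18 = 2.167e+05 s = 2.508 d; decay factor exp(−0.51·2.508) = 0.2783.
So the concentration just after mixing may be at most 0.266/0.2783 = 0.9557 mg/L.
Mass balance: 0.9557·0.949 = 0.15·Cₑ + 0.799·0.00595.
Cₑ = (0.9069 − 0.004754) / 0.15 = 6.015 mg/L.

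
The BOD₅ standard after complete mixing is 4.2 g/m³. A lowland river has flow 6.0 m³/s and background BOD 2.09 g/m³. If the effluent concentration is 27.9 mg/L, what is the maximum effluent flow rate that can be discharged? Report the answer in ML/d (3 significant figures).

46.2 ML/d

Mass balance at complete mixing: C_std·(Q_w + Q_r) = Q_w·C_e + Q_r·C_b.
Rearranging, Q_w = Q_r·(C_std − C_b)/(C_e − C_std) = 6.0·(4.2 − 2.09) / (27.9 − 4.2) = 0.5342 m³/s.
= 46.15 ML/d.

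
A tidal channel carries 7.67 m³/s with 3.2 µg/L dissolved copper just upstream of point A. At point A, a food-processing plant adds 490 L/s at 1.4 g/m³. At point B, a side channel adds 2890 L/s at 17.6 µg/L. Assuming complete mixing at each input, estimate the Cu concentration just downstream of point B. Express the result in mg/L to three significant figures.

0.0689 mg/L

3.2 µg/L = 0.0032 mg/L.
490 L/s = 0.49 m³/s.
After input A: C = (7.67·0.0032 + 0.49·1.4) / 8.16 = 0.08708 mg/L.
2890 L/s = 2.89 m³/s.
17.6 µg/L = 0.0176 mg/L.
After input B: C = (8.16·0.08708 + 2.89·0.0176) / 11.05 = 0.06891 mg/L.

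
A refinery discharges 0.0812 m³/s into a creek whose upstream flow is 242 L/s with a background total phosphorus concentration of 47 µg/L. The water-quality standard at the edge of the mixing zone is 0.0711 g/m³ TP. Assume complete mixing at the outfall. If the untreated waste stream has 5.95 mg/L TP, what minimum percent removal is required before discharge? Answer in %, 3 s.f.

97.6 %

242 L/s = 0.242 m³/s.
47 µg/L = 0.047 mg/L.
Mass balance: 0.0711·0.3232 = 0.0812·Cₑ + 0.242·0.047.
Cₑ = (0.02298 − 0.01137) / 0.0812 = 0.1429 mg/L.
Required removal = 1 − 0.1429/5.95 = 97.6 %.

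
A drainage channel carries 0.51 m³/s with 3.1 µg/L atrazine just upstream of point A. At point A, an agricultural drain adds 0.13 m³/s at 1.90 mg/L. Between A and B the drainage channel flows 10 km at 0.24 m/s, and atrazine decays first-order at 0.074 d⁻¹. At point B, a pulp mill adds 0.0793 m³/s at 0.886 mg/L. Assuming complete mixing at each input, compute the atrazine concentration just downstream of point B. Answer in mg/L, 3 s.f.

3.1 µg/L = 0.0031 mg/L.
After input A: C = (0.51·0.0031 + 0.13·1.9) / 0.64 = 0.3884 mg/L.
Over the 10 km reach to input B (t = 4.167e+04 s = 0.4823 d), decay gives C = 0.3884·exp(−0.074·0.4823) = 0.3748 mg/L.
After input B: C = (0.64·0.3748 + 0.0793·0.886) / 0.7193 = 0.4311 mg/L.

0.431 mg/L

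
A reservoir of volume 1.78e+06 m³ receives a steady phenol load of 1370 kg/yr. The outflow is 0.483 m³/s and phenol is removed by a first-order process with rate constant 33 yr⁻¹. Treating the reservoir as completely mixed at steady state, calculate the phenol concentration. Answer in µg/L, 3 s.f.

Outflow Q = 0.483 m³/s × 3.156e+07 s/yr = 1.524e+07 m³/yr.
Steady-state CSTR mass balance: W = Q·C + k·V·C, so C = W/(Q + kV).
Q + kV = 1.524e+07 + 33·1.78e+06 = 7.398e+07 m³/yr.
C = 1370/7.398e+07 = 1.852e-05 kg/m³ = 0.01852 mg/L = 18.52 µg/L.

18.5 µg/L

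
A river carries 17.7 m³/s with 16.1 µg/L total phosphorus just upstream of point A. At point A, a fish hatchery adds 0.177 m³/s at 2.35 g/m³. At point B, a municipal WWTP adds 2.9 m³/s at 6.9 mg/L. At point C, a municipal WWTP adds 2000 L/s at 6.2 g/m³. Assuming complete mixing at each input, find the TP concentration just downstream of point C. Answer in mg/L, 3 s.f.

16.1 µg/L = 0.0161 mg/L.
After input A: C = (17.7·0.0161 + 0.177·2.35) / 17.88 = 0.03921 mg/L.
After input B: C = (17.88·0.03921 + 2.9·6.9) / 20.78 = 0.9968 mg/L.
2000 L/s = 2 m³/s.
After input C: C = (20.78·0.9968 + 2·6.2) / 22.78 = 1.454 mg/L.

1.45 mg/L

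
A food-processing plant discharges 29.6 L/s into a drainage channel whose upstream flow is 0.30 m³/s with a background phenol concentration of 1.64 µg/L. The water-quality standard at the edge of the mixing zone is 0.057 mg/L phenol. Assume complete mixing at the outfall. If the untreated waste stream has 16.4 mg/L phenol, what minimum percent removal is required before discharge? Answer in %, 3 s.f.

29.6 L/s = 0.0296 m³/s.
1.64 µg/L = 0.00164 mg/L.
Mass balance: 0.057·0.3296 = 0.0296·Cₑ + 0.3·0.00164.
Cₑ = (0.01879 − 0.000492) / 0.0296 = 0.6181 mg/L.
Required removal = 1 − 0.6181/16.4 = 96.23 %.

96.2 %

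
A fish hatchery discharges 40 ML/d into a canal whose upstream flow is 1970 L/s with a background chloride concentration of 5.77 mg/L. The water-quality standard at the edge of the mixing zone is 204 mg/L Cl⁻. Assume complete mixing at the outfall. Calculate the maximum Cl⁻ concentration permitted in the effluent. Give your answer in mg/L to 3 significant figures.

40 ML/d = 0.463 m³/s.
1970 L/s = 1.97 m³/s.
Mass balance: 204·2.433 = 0.463·Cₑ + 1.97·5.77.
Cₑ = (496.3 − 11.37) / 0.463 = 1048 mg/L.

1050 mg/L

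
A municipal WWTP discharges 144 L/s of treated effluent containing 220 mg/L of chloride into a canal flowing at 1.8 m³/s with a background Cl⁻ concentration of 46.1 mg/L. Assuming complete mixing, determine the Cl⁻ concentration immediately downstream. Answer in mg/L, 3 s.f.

59.0 mg/L

144 L/s = 0.144 m³/s.
Conservation of mass across the mixing zone: C = (0.144·220 + 1.8·46.1) / (0.144 + 1.8) = 114.7/1.944 = 58.98 mg/L.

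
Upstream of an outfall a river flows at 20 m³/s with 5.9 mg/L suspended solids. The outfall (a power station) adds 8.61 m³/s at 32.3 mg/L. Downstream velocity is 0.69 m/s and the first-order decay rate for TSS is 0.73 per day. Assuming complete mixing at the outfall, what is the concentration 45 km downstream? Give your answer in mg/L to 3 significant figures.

After complete mixing, C₀ = (8.61·32.3 + 20·5.9) / 28.61 = 13.84 mg/L.
Travel time t = 4.5e+04 m / 0.69 m/s = 6.522e+04 s = 0.7548 d.
C = 13.84·exp(−0.73·0.7548) = 13.84·0.5764 = 7.98 mg/L.

7.98 mg/L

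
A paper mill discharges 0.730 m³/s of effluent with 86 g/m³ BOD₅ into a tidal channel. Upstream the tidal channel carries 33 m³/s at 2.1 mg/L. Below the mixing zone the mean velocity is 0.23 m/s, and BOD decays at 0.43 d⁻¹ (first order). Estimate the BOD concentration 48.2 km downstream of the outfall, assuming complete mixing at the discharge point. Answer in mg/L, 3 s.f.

1.38 mg/L

After complete mixing, C₀ = (0.73·86 + 33·2.1) / 33.73 = 3.916 mg/L.
Travel time t = 4.82e+04 m / 0.23 m/s = 2.096e+05 s = 2.426 d.
C = 3.916·exp(−0.43·2.426) = 3.916·0.3524 = 1.38 mg/L.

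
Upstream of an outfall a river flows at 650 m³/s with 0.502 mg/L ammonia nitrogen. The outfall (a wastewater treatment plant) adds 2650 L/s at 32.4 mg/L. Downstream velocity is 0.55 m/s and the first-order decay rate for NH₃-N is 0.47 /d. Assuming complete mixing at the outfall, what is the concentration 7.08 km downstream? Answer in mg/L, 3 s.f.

0.589 mg/L

2650 L/s = 2.65 m³/s.
After complete mixing, C₀ = (2.65·32.4 + 650·0.502) / 652.6 = 0.6315 mg/L.
Travel time t = 7080 m / 0.55 m/s = 1.287e+04 s = 0.149 d.
C = 0.6315·exp(−0.47·0.149) = 0.6315·0.9324 = 0.5888 mg/L.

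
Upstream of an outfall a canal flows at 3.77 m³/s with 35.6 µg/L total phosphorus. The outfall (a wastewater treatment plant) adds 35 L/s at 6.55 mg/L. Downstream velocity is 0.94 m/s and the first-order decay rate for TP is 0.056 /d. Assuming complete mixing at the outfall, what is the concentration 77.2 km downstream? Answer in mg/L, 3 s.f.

0.0906 mg/L

35 L/s = 0.035 m³/s.
35.6 µg/L = 0.0356 mg/L.
After complete mixing, C₀ = (0.035·6.55 + 3.77·0.0356) / 3.805 = 0.09552 mg/L.
Travel time t = 7.72e+04 m / 0.94 m/s = 8.213e+04 s = 0.9506 d.
C = 0.09552·exp(−0.056·0.9506) = 0.09552·0.9482 = 0.09057 mg/L.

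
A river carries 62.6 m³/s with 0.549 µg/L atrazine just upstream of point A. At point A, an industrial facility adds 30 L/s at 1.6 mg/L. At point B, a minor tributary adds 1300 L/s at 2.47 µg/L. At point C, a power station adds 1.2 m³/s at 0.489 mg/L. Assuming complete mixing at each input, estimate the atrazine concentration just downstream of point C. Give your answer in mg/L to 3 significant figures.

0.549 µg/L = 0.000549 mg/L.
30 L/s = 0.03 m³/s.
After input A: C = (62.6·0.000549 + 0.03·1.6) / 62.63 = 0.001315 mg/L.
1300 L/s = 1.3 m³/s.
2.47 µg/L = 0.00247 mg/L.
After input B: C = (62.63·0.001315 + 1.3·0.00247) / 63.93 = 0.001339 mg/L.
After input C: C = (63.93·0.001339 + 1.2·0.489) / 65.13 = 0.01032 mg/L.

0.0103 mg/L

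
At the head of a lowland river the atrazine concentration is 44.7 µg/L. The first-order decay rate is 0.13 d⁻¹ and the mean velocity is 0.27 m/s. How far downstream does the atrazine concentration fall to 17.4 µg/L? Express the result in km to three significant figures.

From C = C₀·e^(−kt), t = ln(C₀/C)/k = ln(44.7/17.4)/0.13 = 0.9435/0.13 = 7.258 d.
Distance = v·t = 0.27 m/s × 6.271e+05 s = 1.693e+05 m = 169.3 km.

169 km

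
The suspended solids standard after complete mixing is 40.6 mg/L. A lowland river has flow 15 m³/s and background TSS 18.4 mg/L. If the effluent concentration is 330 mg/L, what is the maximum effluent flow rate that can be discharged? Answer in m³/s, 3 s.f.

1.15 m³/s

Mass balance at complete mixing: C_std·(Q_w + Q_r) = Q_w·C_e + Q_r·C_b.
Rearranging, Q_w = Q_r·(C_std − C_b)/(C_e − C_std) = 15·(40.6 − 18.4) / (330 − 40.6) = 1.151 m³/s.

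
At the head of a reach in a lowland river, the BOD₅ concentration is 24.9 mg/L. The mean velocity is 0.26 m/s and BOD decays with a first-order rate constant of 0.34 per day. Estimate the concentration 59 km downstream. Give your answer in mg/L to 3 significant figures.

Travel time t = 59 km / 0.26 m/s = 5.9e+04/0.26 = 2.269e+05 s = 2.626 d.
First-order decay: C = 24.9·exp(−0.34·2.626) = 24.9·0.4094 = 10.19 mg/L.

10.2 mg/L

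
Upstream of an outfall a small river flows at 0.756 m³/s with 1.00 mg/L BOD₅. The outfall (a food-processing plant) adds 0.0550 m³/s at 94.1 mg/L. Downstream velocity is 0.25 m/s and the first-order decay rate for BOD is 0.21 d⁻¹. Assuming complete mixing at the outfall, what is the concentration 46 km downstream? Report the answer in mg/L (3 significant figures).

4.68 mg/L

After complete mixing, C₀ = (0.055·94.1 + 0.756·1) / 0.811 = 7.314 mg/L.
Travel time t = 4.6e+04 m / 0.25 m/s = 1.84e+05 s = 2.13 d.
C = 7.314·exp(−0.21·2.13) = 7.314·0.6394 = 4.676 mg/L.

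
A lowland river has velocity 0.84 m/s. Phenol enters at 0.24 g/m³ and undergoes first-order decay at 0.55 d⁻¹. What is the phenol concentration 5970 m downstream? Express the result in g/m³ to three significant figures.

Travel time t = 5970 m / 0.84 m/s = 5970/0.84 = 7107 s = 0.08226 d.
First-order decay: C = 0.24·exp(−0.55·0.08226) = 0.24·0.9558 = 0.2294 g/m³.

0.229 g/m³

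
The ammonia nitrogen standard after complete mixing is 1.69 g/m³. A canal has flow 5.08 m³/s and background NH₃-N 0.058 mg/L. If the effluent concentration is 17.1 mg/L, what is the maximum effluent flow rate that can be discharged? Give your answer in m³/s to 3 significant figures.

0.538 m³/s

Mass balance at complete mixing: C_std·(Q_w + Q_r) = Q_w·C_e + Q_r·C_b.
Rearranging, Q_w = Q_r·(C_std − C_b)/(C_e − C_std) = 5.08·(1.69 − 0.058) / (17.1 − 1.69) = 0.538 m³/s.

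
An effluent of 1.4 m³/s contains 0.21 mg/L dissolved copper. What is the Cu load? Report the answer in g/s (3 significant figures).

0.294 g/s

Mass flux = Q·C = 1.4 m³/s × 0.21 g/m³ = 0.294 g/s.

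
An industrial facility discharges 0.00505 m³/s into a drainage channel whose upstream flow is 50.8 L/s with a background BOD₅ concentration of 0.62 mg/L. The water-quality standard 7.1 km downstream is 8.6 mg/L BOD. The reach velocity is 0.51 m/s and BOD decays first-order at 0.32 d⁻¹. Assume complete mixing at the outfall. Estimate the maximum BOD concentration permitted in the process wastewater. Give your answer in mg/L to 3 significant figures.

93.9 mg/L

50.8 L/s = 0.0508 m³/s.
Travel time to the compliance point: t = 7100/0.51 = 1.392e+04 s = 0.1611 d; decay factor exp(−0.32·0.1611) = 0.9497.
So the concentration just after mixing may be at most 8.6/0.9497 = 9.055 mg/L.
Mass balance: 9.055·0.05585 = 0.00505·Cₑ + 0.0508·0.62.
Cₑ = (0.5057 − 0.0315) / 0.00505 = 93.91 mg/L.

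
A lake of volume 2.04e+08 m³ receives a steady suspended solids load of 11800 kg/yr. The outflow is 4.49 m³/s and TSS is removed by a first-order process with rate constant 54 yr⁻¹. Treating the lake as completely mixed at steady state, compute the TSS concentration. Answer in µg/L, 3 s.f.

1.06 µg/L

Outflow Q = 4.49 m³/s × 3.156e+07 s/yr = 1.417e+08 m³/yr.
Steady-state CSTR mass balance: W = Q·C + k·V·C, so C = W/(Q + kV).
Q + kV = 1.417e+08 + 54·2.04e+08 = 1.116e+10 m³/yr.
C = 11800/1.116e+10 = 1.058e-06 kg/m³ = 0.001058 mg/L = 1.058 µg/L.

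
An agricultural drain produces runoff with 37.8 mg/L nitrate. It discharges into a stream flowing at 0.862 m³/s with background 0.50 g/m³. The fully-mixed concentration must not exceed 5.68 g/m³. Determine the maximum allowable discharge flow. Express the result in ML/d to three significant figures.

12.0 ML/d

Mass balance at complete mixing: C_std·(Q_w + Q_r) = Q_w·C_e + Q_r·C_b.
Rearranging, Q_w = Q_r·(C_std − C_b)/(C_e − C_std) = 0.862·(5.68 − 0.5) / (37.8 − 5.68) = 0.139 m³/s.
= 12.01 ML/d.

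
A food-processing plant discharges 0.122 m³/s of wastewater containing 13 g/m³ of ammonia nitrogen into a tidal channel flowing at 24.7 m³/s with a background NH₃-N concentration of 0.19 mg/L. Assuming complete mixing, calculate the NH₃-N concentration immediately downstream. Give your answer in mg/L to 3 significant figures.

Conservation of mass across the mixing zone: C = (0.122·13 + 24.7·0.19) / (0.122 + 24.7) = 6.279/24.82 = 0.253 mg/L.

0.253 mg/L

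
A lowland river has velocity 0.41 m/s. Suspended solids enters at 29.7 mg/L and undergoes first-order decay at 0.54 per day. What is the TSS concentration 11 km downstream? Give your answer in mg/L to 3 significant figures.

Travel time t = 11 km / 0.41 m/s = 1.1e+04/0.41 = 2.683e+04 s = 0.3105 d.
First-order decay: C = 29.7·exp(−0.54·0.3105) = 29.7·0.8456 = 25.11 mg/L.

25.1 mg/L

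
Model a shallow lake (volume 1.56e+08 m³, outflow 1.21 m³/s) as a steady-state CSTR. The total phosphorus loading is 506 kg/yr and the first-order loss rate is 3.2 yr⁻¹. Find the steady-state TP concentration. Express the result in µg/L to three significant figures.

0.942 µg/L

Outflow Q = 1.21 m³/s × 3.156e+07 s/yr = 3.818e+07 m³/yr.
Steady-state CSTR mass balance: W = Q·C + k·V·C, so C = W/(Q + kV).
Q + kV = 3.818e+07 + 3.2·1.56e+08 = 5.374e+08 m³/yr.
C = 506/5.374e+08 = 9.416e-07 kg/m³ = 0.0009416 mg/L = 0.9416 µg/L.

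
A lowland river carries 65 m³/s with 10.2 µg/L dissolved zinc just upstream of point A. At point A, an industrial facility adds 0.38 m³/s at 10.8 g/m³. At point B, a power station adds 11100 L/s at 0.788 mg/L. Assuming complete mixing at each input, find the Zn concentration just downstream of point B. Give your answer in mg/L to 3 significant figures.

10.2 µg/L = 0.0102 mg/L.
After input A: C = (65·0.0102 + 0.38·10.8) / 65.38 = 0.07291 mg/L.
11100 L/s = 11.1 m³/s.
After input B: C = (65.38·0.07291 + 11.1·0.788) / 76.48 = 0.1767 mg/L.

0.177 mg/L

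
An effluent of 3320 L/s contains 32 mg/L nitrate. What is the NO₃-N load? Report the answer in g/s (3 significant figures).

3320 L/s = 3.32 m³/s.
Mass flux = Q·C = 3.32 m³/s × 32 g/m³ = 106.2 g/s.

106 g/s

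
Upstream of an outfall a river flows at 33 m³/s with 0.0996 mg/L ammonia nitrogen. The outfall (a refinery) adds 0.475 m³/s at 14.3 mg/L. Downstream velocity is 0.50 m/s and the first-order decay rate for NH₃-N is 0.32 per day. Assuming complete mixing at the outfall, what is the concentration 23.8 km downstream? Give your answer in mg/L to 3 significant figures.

0.252 mg/L

After complete mixing, C₀ = (0.475·14.3 + 33·0.0996) / 33.48 = 0.3011 mg/L.
Travel time t = 2.38e+04 m / 0.50 m/s = 4.76e+04 s = 0.5509 d.
C = 0.3011·exp(−0.32·0.5509) = 0.3011·0.8384 = 0.2524 mg/L.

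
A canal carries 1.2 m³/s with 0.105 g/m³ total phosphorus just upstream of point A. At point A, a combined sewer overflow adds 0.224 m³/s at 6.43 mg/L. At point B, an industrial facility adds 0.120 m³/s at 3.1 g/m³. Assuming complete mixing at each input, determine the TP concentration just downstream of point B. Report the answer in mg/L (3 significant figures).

1.26 mg/L

After input A: C = (1.2·0.105 + 0.224·6.43) / 1.424 = 1.1 mg/L.
After input B: C = (1.424·1.1 + 0.12·3.1) / 1.544 = 1.255 mg/L.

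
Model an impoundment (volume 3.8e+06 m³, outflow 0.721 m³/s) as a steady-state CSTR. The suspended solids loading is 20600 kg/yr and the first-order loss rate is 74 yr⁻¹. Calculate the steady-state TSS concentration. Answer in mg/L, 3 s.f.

0.0678 mg/L

Outflow Q = 0.721 m³/s × 3.156e+07 s/yr = 2.275e+07 m³/yr.
Steady-state CSTR mass balance: W = Q·C + k·V·C, so C = W/(Q + kV).
Q + kV = 2.275e+07 + 74·3.8e+06 = 3.04e+08 m³/yr.
C = 20600/3.04e+08 = 6.777e-05 kg/m³ = 0.06777 mg/L.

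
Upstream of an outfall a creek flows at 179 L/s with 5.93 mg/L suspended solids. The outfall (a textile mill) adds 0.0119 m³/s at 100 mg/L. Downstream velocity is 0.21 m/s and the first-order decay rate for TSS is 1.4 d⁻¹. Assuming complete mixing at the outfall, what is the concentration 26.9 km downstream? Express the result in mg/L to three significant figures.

1.48 mg/L

179 L/s = 0.179 m³/s.
After complete mixing, C₀ = (0.0119·100 + 0.179·5.93) / 0.1909 = 11.79 mg/L.
Travel time t = 2.69e+04 m / 0.21 m/s = 1.281e+05 s = 1.483 d.
C = 11.79·exp(−1.4·1.483) = 11.79·0.1255 = 1.48 mg/L.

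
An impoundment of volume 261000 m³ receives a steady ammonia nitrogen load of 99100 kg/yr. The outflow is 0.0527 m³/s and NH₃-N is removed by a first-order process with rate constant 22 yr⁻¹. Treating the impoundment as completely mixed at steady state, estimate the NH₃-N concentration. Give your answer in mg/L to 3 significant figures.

Outflow Q = 0.0527 m³/s × 3.156e+07 s/yr = 1.663e+06 m³/yr.
Steady-state CSTR mass balance: W = Q·C + k·V·C, so C = W/(Q + kV).
Q + kV = 1.663e+06 + 22·261000 = 7.405e+06 m³/yr.
C = 99100/7.405e+06 = 0.01338 kg/m³ = 13.38 mg/L.

13.4 mg/L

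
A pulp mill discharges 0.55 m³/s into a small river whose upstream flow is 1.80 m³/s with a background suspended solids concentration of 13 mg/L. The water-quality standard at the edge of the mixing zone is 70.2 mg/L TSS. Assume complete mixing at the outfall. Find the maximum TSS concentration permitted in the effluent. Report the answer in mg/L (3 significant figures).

Mass balance: 70.2·2.35 = 0.55·Cₑ + 1.8·13.
Cₑ = (165 − 23.4) / 0.55 = 257.4 mg/L.

257 mg/L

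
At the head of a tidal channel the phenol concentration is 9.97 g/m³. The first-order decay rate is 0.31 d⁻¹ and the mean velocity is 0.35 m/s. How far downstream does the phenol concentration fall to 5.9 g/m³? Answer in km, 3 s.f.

51.2 km

From C = C₀·e^(−kt), t = ln(C₀/C)/k = ln(9.97/5.9)/0.31 = 0.5246/0.31 = 1.692 d.
Distance = v·t = 0.35 m/s × 1.462e+05 s = 5.118e+04 m = 51.18 km.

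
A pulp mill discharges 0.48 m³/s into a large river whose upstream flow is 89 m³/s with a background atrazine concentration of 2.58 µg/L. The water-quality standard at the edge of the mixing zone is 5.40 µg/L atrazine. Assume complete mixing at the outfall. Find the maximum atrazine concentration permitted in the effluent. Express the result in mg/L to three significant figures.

2.58 µg/L = 0.00258 mg/L.
5.40 µg/L = 0.0054 mg/L.
Mass balance: 0.0054·89.48 = 0.48·Cₑ + 89·0.00258.
Cₑ = (0.4832 − 0.2296) / 0.48 = 0.5283 mg/L.

0.528 mg/L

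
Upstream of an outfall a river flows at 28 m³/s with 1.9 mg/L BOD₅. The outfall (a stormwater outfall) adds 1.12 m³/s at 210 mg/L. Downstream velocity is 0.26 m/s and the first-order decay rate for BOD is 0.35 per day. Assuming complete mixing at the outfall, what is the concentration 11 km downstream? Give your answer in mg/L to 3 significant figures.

8.34 mg/L

After complete mixing, C₀ = (1.12·210 + 28·1.9) / 29.12 = 9.904 mg/L.
Travel time t = 1.1e+04 m / 0.26 m/s = 4.231e+04 s = 0.4897 d.
C = 9.904·exp(−0.35·0.4897) = 9.904·0.8425 = 8.344 mg/L.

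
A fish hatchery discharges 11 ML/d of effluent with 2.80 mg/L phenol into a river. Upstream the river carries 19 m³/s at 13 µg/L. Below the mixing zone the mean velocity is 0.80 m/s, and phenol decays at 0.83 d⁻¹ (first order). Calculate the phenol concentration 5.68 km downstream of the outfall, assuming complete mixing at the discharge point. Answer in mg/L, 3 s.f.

11 ML/d = 0.1273 m³/s.
13 µg/L = 0.013 mg/L.
After complete mixing, C₀ = (0.1273·2.8 + 19·0.013) / 19.13 = 0.03155 mg/L.
Travel time t = 5680 m / 0.80 m/s = 7100 s = 0.08218 d.
C = 0.03155·exp(−0.83·0.08218) = 0.03155·0.9341 = 0.02947 mg/L.

0.0295 mg/L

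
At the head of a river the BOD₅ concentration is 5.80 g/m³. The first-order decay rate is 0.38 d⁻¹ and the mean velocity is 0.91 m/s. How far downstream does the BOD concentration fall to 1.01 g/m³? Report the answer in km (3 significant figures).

362 km

From C = C₀·e^(−kt), t = ln(C₀/C)/k = ln(5.80/1.01)/0.38 = 1.748/0.38 = 4.6 d.
Distance = v·t = 0.91 m/s × 3.974e+05 s = 3.617e+05 m = 361.7 km.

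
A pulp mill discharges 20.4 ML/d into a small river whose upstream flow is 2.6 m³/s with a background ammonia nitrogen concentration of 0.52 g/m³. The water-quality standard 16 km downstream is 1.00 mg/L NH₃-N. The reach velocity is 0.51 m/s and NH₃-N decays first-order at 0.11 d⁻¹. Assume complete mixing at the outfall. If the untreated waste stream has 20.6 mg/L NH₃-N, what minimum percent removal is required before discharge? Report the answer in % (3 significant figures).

67.1 %

20.4 ML/d = 0.2361 m³/s.
Travel time to the compliance point: t = 1.6e+04/0.51 = 3.137e+04 s = 0.3631 d; decay factor exp(−0.11·0.3631) = 0.9608.
So the concentration just after mixing may be at most 1/0.9608 = 1.041 mg/L.
Mass balance: 1.041·2.836 = 0.2361·Cₑ + 2.6·0.52.
Cₑ = (2.952 − 1.352) / 0.2361 = 6.775 mg/L.
Required removal = 1 − 6.775/20.6 = 67.11 %.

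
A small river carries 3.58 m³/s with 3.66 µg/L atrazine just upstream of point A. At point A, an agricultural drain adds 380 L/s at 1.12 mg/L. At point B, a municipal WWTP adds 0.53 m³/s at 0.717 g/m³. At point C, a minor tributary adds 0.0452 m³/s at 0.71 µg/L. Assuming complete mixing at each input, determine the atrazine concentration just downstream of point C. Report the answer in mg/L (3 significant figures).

3.66 µg/L = 0.00366 mg/L.
380 L/s = 0.38 m³/s.
After input A: C = (3.58·0.00366 + 0.38·1.12) / 3.96 = 0.1108 mg/L.
After input B: C = (3.96·0.1108 + 0.53·0.717) / 4.49 = 0.1823 mg/L.
0.71 µg/L = 0.00071 mg/L.
After input C: C = (4.49·0.1823 + 0.0452·0.00071) / 4.535 = 0.1805 mg/L.

0.181 mg/L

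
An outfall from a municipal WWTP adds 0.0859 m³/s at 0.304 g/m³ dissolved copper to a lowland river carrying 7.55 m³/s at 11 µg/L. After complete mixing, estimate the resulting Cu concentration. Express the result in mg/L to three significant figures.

0.0143 mg/L

11 µg/L = 0.011 mg/L.
Conservation of mass across the mixing zone: C = (0.0859·0.304 + 7.55·0.011) / (0.0859 + 7.55) = 0.1092/7.636 = 0.0143 mg/L.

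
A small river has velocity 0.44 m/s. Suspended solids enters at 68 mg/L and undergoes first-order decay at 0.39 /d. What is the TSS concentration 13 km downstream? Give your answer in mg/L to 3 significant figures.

59.5 mg/L

Travel time t = 13 km / 0.44 m/s = 1.3e+04/0.44 = 2.955e+04 s = 0.342 d.
First-order decay: C = 68·exp(−0.39·0.342) = 68·0.8751 = 59.51 mg/L.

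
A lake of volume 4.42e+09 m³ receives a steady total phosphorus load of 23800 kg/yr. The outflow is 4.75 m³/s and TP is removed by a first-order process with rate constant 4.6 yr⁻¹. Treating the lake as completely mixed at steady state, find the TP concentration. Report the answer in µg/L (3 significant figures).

1.16 µg/L

Outflow Q = 4.75 m³/s × 3.156e+07 s/yr = 1.499e+08 m³/yr.
Steady-state CSTR mass balance: W = Q·C + k·V·C, so C = W/(Q + kV).
Q + kV = 1.499e+08 + 4.6·4.42e+09 = 2.048e+10 m³/yr.
C = 23800/2.048e+10 = 1.162e-06 kg/m³ = 0.001162 mg/L = 1.162 µg/L.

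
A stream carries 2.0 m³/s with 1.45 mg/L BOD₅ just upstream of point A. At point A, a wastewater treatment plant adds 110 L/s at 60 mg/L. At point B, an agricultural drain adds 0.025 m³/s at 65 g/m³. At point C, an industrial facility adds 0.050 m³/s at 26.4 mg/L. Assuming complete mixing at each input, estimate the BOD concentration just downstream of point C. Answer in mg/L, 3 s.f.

5.70 mg/L

110 L/s = 0.11 m³/s.
After input A: C = (2·1.45 + 0.11·60) / 2.11 = 4.502 mg/L.
After input B: C = (2.11·4.502 + 0.025·65) / 2.135 = 5.211 mg/L.
After input C: C = (2.135·5.211 + 0.05·26.4) / 2.185 = 5.696 mg/L.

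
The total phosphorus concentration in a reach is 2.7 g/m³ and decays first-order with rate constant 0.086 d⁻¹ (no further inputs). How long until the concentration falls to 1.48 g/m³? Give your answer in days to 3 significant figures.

t = ln(C₀/C)/k = ln(2.7/1.48)/0.086 = 0.6012/0.086 = 6.991 d.

6.99 d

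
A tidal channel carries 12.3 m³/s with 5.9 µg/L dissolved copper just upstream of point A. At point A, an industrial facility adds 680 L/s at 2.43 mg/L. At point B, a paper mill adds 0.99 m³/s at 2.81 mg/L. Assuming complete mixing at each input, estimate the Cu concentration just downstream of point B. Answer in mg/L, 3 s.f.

0.323 mg/L

5.9 µg/L = 0.0059 mg/L.
680 L/s = 0.68 m³/s.
After input A: C = (12.3·0.0059 + 0.68·2.43) / 12.98 = 0.1329 mg/L.
After input B: C = (12.98·0.1329 + 0.99·2.81) / 13.97 = 0.3226 mg/L.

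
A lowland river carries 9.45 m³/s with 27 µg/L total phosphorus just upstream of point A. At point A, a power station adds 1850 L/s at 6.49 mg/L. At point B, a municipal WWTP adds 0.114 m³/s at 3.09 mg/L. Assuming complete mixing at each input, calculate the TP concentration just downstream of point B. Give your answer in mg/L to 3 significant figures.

27 µg/L = 0.027 mg/L.
1850 L/s = 1.85 m³/s.
After input A: C = (9.45·0.027 + 1.85·6.49) / 11.3 = 1.085 mg/L.
After input B: C = (11.3·1.085 + 0.114·3.09) / 11.41 = 1.105 mg/L.

1.11 mg/L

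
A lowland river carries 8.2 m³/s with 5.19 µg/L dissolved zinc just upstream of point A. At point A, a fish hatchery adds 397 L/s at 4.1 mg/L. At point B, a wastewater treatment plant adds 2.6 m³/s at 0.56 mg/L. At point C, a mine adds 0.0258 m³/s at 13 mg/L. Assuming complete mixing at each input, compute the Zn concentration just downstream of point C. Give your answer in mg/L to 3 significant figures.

0.308 mg/L

5.19 µg/L = 0.00519 mg/L.
397 L/s = 0.397 m³/s.
After input A: C = (8.2·0.00519 + 0.397·4.1) / 8.597 = 0.1943 mg/L.
After input B: C = (8.597·0.1943 + 2.6·0.56) / 11.2 = 0.2792 mg/L.
After input C: C = (11.2·0.2792 + 0.0258·13) / 11.22 = 0.3084 mg/L.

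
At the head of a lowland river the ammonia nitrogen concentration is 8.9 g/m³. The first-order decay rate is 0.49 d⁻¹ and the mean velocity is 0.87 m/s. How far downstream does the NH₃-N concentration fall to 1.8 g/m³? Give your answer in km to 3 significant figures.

245 km

From C = C₀·e^(−kt), t = ln(C₀/C)/k = ln(8.9/1.8)/0.49 = 1.598/0.49 = 3.262 d.
Distance = v·t = 0.87 m/s × 2.818e+05 s = 2.452e+05 m = 245.2 km.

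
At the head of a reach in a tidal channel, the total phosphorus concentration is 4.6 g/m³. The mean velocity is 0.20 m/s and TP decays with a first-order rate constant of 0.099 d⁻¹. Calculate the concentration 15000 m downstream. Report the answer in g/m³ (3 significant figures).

4.22 g/m³

Travel time t = 15000 m / 0.20 m/s = 1.5e+04/0.20 = 7.5e+04 s = 0.8681 d.
First-order decay: C = 4.6·exp(−0.099·0.8681) = 4.6·0.9177 = 4.221 g/m³.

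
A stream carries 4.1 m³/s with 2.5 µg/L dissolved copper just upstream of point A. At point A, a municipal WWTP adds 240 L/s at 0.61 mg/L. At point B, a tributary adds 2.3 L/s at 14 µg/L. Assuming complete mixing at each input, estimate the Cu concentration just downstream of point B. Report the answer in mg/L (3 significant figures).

2.5 µg/L = 0.0025 mg/L.
240 L/s = 0.24 m³/s.
After input A: C = (4.1·0.0025 + 0.24·0.61) / 4.34 = 0.03609 mg/L.
2.3 L/s = 0.0023 m³/s.
14 µg/L = 0.014 mg/L.
After input B: C = (4.34·0.03609 + 0.0023·0.014) / 4.342 = 0.03608 mg/L.

0.0361 mg/L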